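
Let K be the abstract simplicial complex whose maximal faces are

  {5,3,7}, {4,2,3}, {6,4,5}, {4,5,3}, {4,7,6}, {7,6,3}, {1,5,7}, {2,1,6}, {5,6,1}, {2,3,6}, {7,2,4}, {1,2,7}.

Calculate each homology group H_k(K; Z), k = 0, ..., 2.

Fix the vertex order 1 < 2 < 3 < 4 < 5 < 6 < 7 and write every simplex with vertices in increasing order. Then dim K = 2 and the simplices of K are:

  0-simplices (7): [1], [2], [3], [4], [5], [6], [7]
  1-simplices (18): [1,2], [1,5], [1,6], [1,7], [2,3], [2,4], [2,6], [2,7], [3,4], [3,5], [3,6], [3,7], [4,5], [4,6], [4,7], [5,6], [5,7], [6,7]
  2-simplices (12): [1,2,6], [1,2,7], [1,5,6], [1,5,7], [2,3,4], [2,3,6], [2,4,7], [3,4,5], [3,5,7], [3,6,7], [4,5,6], [4,6,7]

so the chain groups are C_0 ≅ Z^7, C_1 ≅ Z^18, C_2 ≅ Z^12.

The boundary map ∂_1: C_1 → C_0 maps an edge to its endpoints' difference, ∂[p,q] = q − p.
This gives a 7×18 integer matrix of rank 6; reducing to Smith normal form yields diagonal entries (1,1,1,1,1,1).

Boundary ∂_2: C_2 → C_1 maps a triangle to the signed sum of its edges. For instance
  ∂[2,4,7] = [4,7] − [2,7] + [2,4],
  ∂[1,2,7] = [2,7] − [1,7] + [1,2].
The resulting 18×12 matrix has rank 12, and its Smith normal form has invariant factors (1,1,1,1,1,1,1,1,1,1,1,2).

Reading off H_k = ker ∂_k / im ∂_{k+1}:

  H_0: rank C_0 − rank ∂_1 = 7 − 6 = 1, and the invariant factors of ∂_1 are all 1, so H_0 = Z.
  H_1: rank ker ∂_1 − rank ∂_2 = (18 − 6) − 12 = 0, and ∂_2 has invariant factor 2 > 1, so H_1 = Z/2Z.
  H_2: rank ker ∂_2 − rank ∂_3 = (12 − 12) − 0 = 0, and there is no ∂_3, so H_2 = 0.

As a check, the Euler characteristic is 7 − 18 + 12 = 1, which agrees with 1 − 0 + 0 = 1.

H_0 ≅ Z,  H_1 ≅ Z/2Z,  H_2 = 0.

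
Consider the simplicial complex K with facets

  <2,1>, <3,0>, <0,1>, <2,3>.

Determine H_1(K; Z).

Order the vertices as 0 < 1 < 2 < 3. Listing each simplex with vertices in this order, K has dimension 1 with simplices:

  0-simplices (4): [0], [1], [2], [3]
  1-simplices (4): [0,1], [0,3], [1,2], [2,3]

Hence C_0 ≅ Z^4, C_1 ≅ Z^4.

Boundary ∂_1: C_1 → C_0 is given by ∂[p,q] = [q] − [p]. For instance
  ∂[0,3] = [3] − [0].
The resulting 4×4 matrix has rank 3, and its Smith normal form has invariant factors (1,1,1).

Now H_k = ker ∂_k / im ∂_{k+1}, so:

  H_1: rank ker ∂_1 − rank ∂_2 = (4 − 3) − 0 = 1, and there is no ∂_2, so H_1 = Z.

H_1 = Z.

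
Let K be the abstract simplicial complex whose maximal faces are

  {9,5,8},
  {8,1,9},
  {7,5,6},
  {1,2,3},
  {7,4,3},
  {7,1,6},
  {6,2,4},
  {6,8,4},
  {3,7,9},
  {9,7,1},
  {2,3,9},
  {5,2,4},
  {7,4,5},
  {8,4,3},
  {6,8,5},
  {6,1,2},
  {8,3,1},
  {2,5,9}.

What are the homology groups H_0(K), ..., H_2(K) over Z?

H_0 = Z,  H_1 = Z ⊕ Z/2Z,  H_2 = 0.

Take the total order 1 < 2 < 3 < 4 < 5 < 6 < 7 < 8 < 9 on the vertex set. Then K (dimension 2) consists of the simplices:

  0-simplices (9): [1], [2], [3], [4], [5], [6], [7], [8], [9]
  1-simplices (27): (27 of them)
  2-simplices (18): [1,2,3], [1,2,6], [1,3,8], [1,6,7], [1,7,9], [1,8,9], [2,3,9], [2,4,5], [2,4,6], [2,5,9], [3,4,7], [3,4,8], [3,7,9], [4,5,7], [4,6,8], [5,6,7], [5,6,8], [5,8,9]

so the chain groups are C_0 ≅ Z^9, C_1 ≅ Z^27, C_2 ≅ Z^18.

Boundary ∂_1: C_1 → C_0 is given by ∂[p,q] = [q] − [p].
The 9×27 boundary matrix has rank 8 and Smith normal form diag(1,1,1,1,1,1,1,1).

∂_2: C_2 → C_1 sends each 2-simplex [p,q,r] to [q,r] − [p,r] + [p,q]. For instance
  ∂[3,7,9] = [7,9] − [3,9] + [3,7],
  ∂[3,4,8] = [4,8] − [3,8] + [3,4].
As a 27×18 matrix over Z this has rank 18, with invariant factors (1,1,1,1,1,1,1,1,1,1,1,1,1,1,1,1,1,2).

Computing H_k = (kernel of ∂_k) / (image of ∂_{k+1}):

  H_0: rank C_0 − rank ∂_1 = 9 − 8 = 1, and the invariant factors of ∂_1 are all 1, so H_0 ≅ Z.
  H_1: rank ker ∂_1 − rank ∂_2 = (27 − 8) − 18 = 1, and ∂_2 has invariant factor 2 > 1, so H_1 ≅ Z ⊕ Z/2Z.
  H_2: rank ker ∂_2 − rank ∂_3 = (18 − 18) − 0 = 0, and there is no ∂_3, so H_2 ≅ 0.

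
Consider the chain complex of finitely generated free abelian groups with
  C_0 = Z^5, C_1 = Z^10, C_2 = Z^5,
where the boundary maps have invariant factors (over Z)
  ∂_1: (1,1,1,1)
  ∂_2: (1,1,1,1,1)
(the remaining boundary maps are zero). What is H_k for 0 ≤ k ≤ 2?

H_0: b_0 = 5 − 0 − 4 = 1; torsion from ∂_1 factors > 1: none. So H_0 = Z.
H_1: b_1 = 10 − 4 − 5 = 1; torsion from ∂_2 factors > 1: none. So H_1 = Z.
H_2: b_2 = 5 − 5 − 0 = 0; torsion from ∂_3 factors > 1: none. So H_2 = 0.

H_0 = Z,  H_1 = Z,  H_2 = 0.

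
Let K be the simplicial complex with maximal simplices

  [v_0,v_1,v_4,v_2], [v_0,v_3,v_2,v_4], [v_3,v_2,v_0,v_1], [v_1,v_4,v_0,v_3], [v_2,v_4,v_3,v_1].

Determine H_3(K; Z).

Take the total order v_0 < v_1 < v_2 < v_3 < v_4 on the vertex set. Then K (dimension 3) consists of the simplices:

  0-simplices (5): [v_0], [v_1], [v_2], [v_3], [v_4]
  1-simplices (10): [v_0,v_1], [v_0,v_2], [v_0,v_3], [v_0,v_4], [v_1,v_2], [v_1,v_3], [v_1,v_4], [v_2,v_3], [v_2,v_4], [v_3,v_4]
  2-simplices (10): [v_0,v_1,v_2], [v_0,v_1,v_3], [v_0,v_1,v_4], [v_0,v_2,v_3], [v_0,v_2,v_4], [v_0,v_3,v_4], [v_1,v_2,v_3], [v_1,v_2,v_4], [v_1,v_3,v_4], [v_2,v_3,v_4]
  3-simplices (5): [v_0,v_1,v_2,v_3], [v_0,v_1,v_2,v_4], [v_0,v_1,v_3,v_4], [v_0,v_2,v_3,v_4], [v_1,v_2,v_3,v_4]

so the chain groups are C_0 ≅ Z^5, C_1 ≅ Z^10, C_2 ≅ Z^10, C_3 ≅ Z^5.

The boundary map ∂_1: C_1 → C_0 maps an edge to its endpoints' difference, ∂[p,q] = q − p. For instance
  ∂[v_2,v_4] = [v_4] − [v_2].
This gives a 5×10 integer matrix of rank 4; reducing to Smith normal form yields diagonal entries (1,1,1,1).

∂_2: C_2 → C_1 maps a triangle to the signed sum of its edges. For instance
  ∂[v_0,v_3,v_4] = [v_3,v_4] − [v_0,v_4] + [v_0,v_3],
  ∂[v_1,v_2,v_3] = [v_2,v_3] − [v_1,v_3] + [v_1,v_2].
The resulting 10×10 matrix has rank 6, and its Smith normal form has invariant factors (1,1,1,1,1,1).

The boundary map ∂_3: C_3 → C_2 sends each 3-simplex σ to the alternating sum Σ_i (−1)^i (σ with its i-th vertex removed). For instance
  ∂[v_0,v_1,v_2,v_4] = [v_1,v_2,v_4] − [v_0,v_2,v_4] + [v_0,v_1,v_4] − [v_0,v_1,v_2],
  ∂[v_0,v_2,v_3,v_4] = [v_2,v_3,v_4] − [v_0,v_3,v_4] + [v_0,v_2,v_4] − [v_0,v_2,v_3].
As a 10×5 matrix over Z this has rank 4, with invariant factors (1,1,1,1).

From H_k ≅ ker(∂_k) / im(∂_{k+1}) we obtain:

  H_3: rank ker ∂_3 − rank ∂_4 = (5 − 4) − 0 = 1, and there is no ∂_4, so H_3 = Z.

(K is a triangulation of the 3-sphere S^3.)

H_3 = Z.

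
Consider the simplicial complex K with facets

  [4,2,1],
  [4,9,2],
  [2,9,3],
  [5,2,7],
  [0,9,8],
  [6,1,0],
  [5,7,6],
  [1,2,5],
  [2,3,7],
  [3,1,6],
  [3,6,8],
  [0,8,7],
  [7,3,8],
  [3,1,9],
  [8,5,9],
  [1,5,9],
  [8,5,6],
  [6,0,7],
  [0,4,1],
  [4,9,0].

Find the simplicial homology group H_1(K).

H_1 ≅ Z ⊕ Z/2.

Take the total order 0 < 1 < 2 < 3 < 4 < 5 < 6 < 7 < 8 < 9 on the vertex set. Then K (dimension 2) consists of the simplices:

  0-simplices (10): [0], [1], [2], [3], [4], [5], [6], [7], [8], [9]
  1-simplices (30): (30 of them)
  2-simplices (20): (20 of them)

giving chain groups C_0 ≅ Z^10, C_1 ≅ Z^30, C_2 ≅ Z^20.

∂_1: C_1 → C_0 maps an edge to its endpoints' difference, ∂[p,q] = q − p. For instance
  ∂[2,7] = [7] − [2].
The 10×30 boundary matrix has rank 9 and Smith normal form diag(1,1,1,1,1,1,1,1,1).

The boundary map ∂_2: C_2 → C_1 sends each 2-simplex [p,q,r] to [q,r] − [p,r] + [p,q]. For instance
  ∂[5,8,9] = [8,9] − [5,9] + [5,8],
  ∂[0,8,9] = [8,9] − [0,9] + [0,8].
This gives a 30×20 integer matrix of rank 20; reducing to Smith normal form yields diagonal entries (1,1,1,1,1,1,1,1,1,1,1,1,1,1,1,1,1,1,1,2).

Computing H_k = (kernel of ∂_k) / (image of ∂_{k+1}):

  H_1: rank ker ∂_1 − rank ∂_2 = (30 − 9) − 20 = 1, and ∂_2 has invariant factor 2 > 1, so H_1 = Z ⊕ Z/2.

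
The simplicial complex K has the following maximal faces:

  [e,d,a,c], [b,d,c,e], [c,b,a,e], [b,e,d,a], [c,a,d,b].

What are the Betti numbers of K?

Fix the vertex order a < b < c < d < e and write every simplex with vertices in increasing order. Then dim K = 3 and the simplices of K are:

  0-simplices (5): a, b, c, d, e
  1-simplices (10): ab, ac, ad, ae, bc, bd, be, cd, ce, de
  2-simplices (10): abc, abd, abe, acd, ace, ade, bcd, bce, bde, cde
  3-simplices (5): abcd, abce, abde, acde, bcde

so the chain groups are C_0 ≅ Z^5, C_1 ≅ Z^10, C_2 ≅ Z^10, C_3 ≅ Z^5.

The boundary map ∂_1: C_1 → C_0 sends each edge [p,q] (with p < q) to q − p. For instance
  ∂cd = d − c.
The resulting 5×10 matrix has rank 4, and its Smith normal form has invariant factors (1,1,1,1).

∂_2: C_2 → C_1 acts by ∂[p,q,r] = [q,r] − [p,r] + [p,q]. For instance
  ∂ace = ce − ae + ac,
  ∂abd = bd − ad + ab.
This gives a 10×10 integer matrix of rank 6; reducing to Smith normal form yields diagonal entries (1,1,1,1,1,1).

Boundary ∂_3: C_3 → C_2 sends each 3-simplex σ to the alternating sum Σ_i (−1)^i (σ with its i-th vertex removed). For instance
  ∂bcde = cde − bde + bce − bcd,
  ∂abde = bde − ade + abe − abd.
The resulting 10×5 matrix has rank 4, and its Smith normal form has invariant factors (1,1,1,1).

From H_k ≅ ker(∂_k) / im(∂_{k+1}) we obtain:

  H_0: rank C_0 − rank ∂_1 = 5 − 4 = 1, and the invariant factors of ∂_1 are all 1, so H_0 ≅ Z.
  H_1: rank ker ∂_1 − rank ∂_2 = (10 − 4) − 6 = 0, and the invariant factors of ∂_2 are all 1, so H_1 ≅ 0.
  H_2: rank ker ∂_2 − rank ∂_3 = (10 − 6) − 4 = 0, and the invariant factors of ∂_3 are all 1, so H_2 ≅ 0.
  H_3: rank ker ∂_3 − rank ∂_4 = (5 − 4) − 0 = 1, and there is no ∂_4, so H_3 ≅ Z.

Hence the Betti numbers are b_0 = 1, b_1 = 0, b_2 = 0, b_3 = 1.

b_0 = 1, b_1 = 0, b_2 = 0, b_3 = 1.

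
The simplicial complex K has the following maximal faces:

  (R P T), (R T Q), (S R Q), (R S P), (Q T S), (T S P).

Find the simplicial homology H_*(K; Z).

Order the vertices as P < Q < R < S < T. Listing each simplex with vertices in this order, K has dimension 2 with simplices:

  0-simplices (5): P, Q, R, S, T
  1-simplices (9): PR, PS, PT, QR, QS, QT, RS, RT, ST
  2-simplices (6): PRS, PRT, PST, QRS, QRT, QST

so the chain groups are C_0 ≅ Z^5, C_1 ≅ Z^9, C_2 ≅ Z^6.

∂_1: C_1 → C_0 is given by ∂[p,q] = [q] − [p].
The 5×9 boundary matrix has rank 4 and Smith normal form diag(1,1,1,1).

The boundary map ∂_2: C_2 → C_1 sends each 2-simplex [p,q,r] to [q,r] − [p,r] + [p,q]. For instance
  ∂QRS = RS − QS + QR,
  ∂PST = ST − PT + PS.
The resulting 9×6 matrix has rank 5, and its Smith normal form has invariant factors (1,1,1,1,1).

Now H_k = ker ∂_k / im ∂_{k+1}, so:

  H_0: rank C_0 − rank ∂_1 = 5 − 4 = 1, and the invariant factors of ∂_1 are all 1, so H_0 = Z.
  H_1: rank ker ∂_1 − rank ∂_2 = (9 − 4) − 5 = 0, and the invariant factors of ∂_2 are all 1, so H_1 = 0.
  H_2: rank ker ∂_2 − rank ∂_3 = (6 − 5) − 0 = 1, and there is no ∂_3, so H_2 = Z.

(K is a triangulation of the 2-sphere S^2.)

H_0 = Z,  H_1 = 0,  H_2 = Z.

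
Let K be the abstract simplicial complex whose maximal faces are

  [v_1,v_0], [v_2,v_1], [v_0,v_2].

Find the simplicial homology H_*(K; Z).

H_0 ≅ Z,  H_1 ≅ Z.

Fix the vertex order v_0 < v_1 < v_2 and write every simplex with vertices in increasing order. Then dim K = 1 and the simplices of K are:

  0-simplices (3): [v_0], [v_1], [v_2]
  1-simplices (3): [v_0,v_1], [v_0,v_2], [v_1,v_2]

so the chain groups are C_0 ≅ Z^3, C_1 ≅ Z^3.

Boundary ∂_1: C_1 → C_0 maps an edge to its endpoints' difference, ∂[p,q] = q − p. For instance
  ∂[v_0,v_1] = [v_1] − [v_0].
As a 3×3 matrix over Z this has rank 2, with invariant factors (1,1).

Reading off H_k = ker ∂_k / im ∂_{k+1}:

  H_0: rank C_0 − rank ∂_1 = 3 − 2 = 1, and the invariant factors of ∂_1 are all 1, so H_0 ≅ Z.
  H_1: rank ker ∂_1 − rank ∂_2 = (3 − 2) − 0 = 1, and there is no ∂_2, so H_1 ≅ Z.

(K is a triangulation of the circle S^1.)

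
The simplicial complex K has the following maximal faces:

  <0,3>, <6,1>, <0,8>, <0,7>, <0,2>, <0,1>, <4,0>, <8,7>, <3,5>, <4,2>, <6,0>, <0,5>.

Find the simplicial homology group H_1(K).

Take the total order 0 < 1 < 2 < 3 < 4 < 5 < 6 < 7 < 8 on the vertex set. Then K (dimension 1) consists of the simplices:

  0-simplices (9): [0], [1], [2], [3], [4], [5], [6], [7], [8]
  1-simplices (12): [0,1], [0,2], [0,3], [0,4], [0,5], [0,6], [0,7], [0,8], [1,6], [2,4], [3,5], [7,8]

so the chain groups are C_0 ≅ Z^9, C_1 ≅ Z^12.

The boundary map ∂_1: C_1 → C_0 sends each edge [p,q] (with p < q) to q − p. For instance
  ∂[1,6] = [6] − [1].
This gives a 9×12 integer matrix of rank 8; reducing to Smith normal form yields diagonal entries (1,1,1,1,1,1,1,1).

From H_k ≅ ker(∂_k) / im(∂_{k+1}) we obtain:

  H_1: rank ker ∂_1 − rank ∂_2 = (12 − 8) − 0 = 4, and there is no ∂_2, so H_1 ≅ Z^4.

H_1 ≅ Z^4.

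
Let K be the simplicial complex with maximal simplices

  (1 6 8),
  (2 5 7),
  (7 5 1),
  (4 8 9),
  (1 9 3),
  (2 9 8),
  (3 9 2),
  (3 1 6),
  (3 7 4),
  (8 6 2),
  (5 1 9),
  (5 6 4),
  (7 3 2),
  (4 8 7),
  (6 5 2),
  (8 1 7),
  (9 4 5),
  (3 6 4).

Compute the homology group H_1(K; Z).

H_1 ≅ Z^2.

Fix the vertex order 1 < 2 < 3 < 4 < 5 < 6 < 7 < 8 < 9 and write every simplex with vertices in increasing order. Then dim K = 2 and the simplices of K are:

  0-simplices (9): [1], [2], [3], [4], [5], [6], [7], [8], [9]
  1-simplices (27): (27 of them)
  2-simplices (18): [1,3,6], [1,3,9], [1,5,7], [1,5,9], [1,6,8], [1,7,8], [2,3,7], [2,3,9], [2,5,6], [2,5,7], [2,6,8], [2,8,9], [3,4,6], [3,4,7], [4,5,6], [4,5,9], [4,7,8], [4,8,9]

giving chain groups C_0 ≅ Z^9, C_1 ≅ Z^27, C_2 ≅ Z^18.

Boundary ∂_1: C_1 → C_0 sends each edge [p,q] (with p < q) to q − p. For instance
  ∂[5,6] = [6] − [5].
This gives a 9×27 integer matrix of rank 8; reducing to Smith normal form yields diagonal entries (1,1,1,1,1,1,1,1).

∂_2: C_2 → C_1 sends each 2-simplex [p,q,r] to [q,r] − [p,r] + [p,q]. For instance
  ∂[3,4,7] = [4,7] − [3,7] + [3,4],
  ∂[1,6,8] = [6,8] − [1,8] + [1,6].
The 27×18 boundary matrix has rank 17 and Smith normal form diag(1,1,1,1,1,1,1,1,1,1,1,1,1,1,1,1,1).

From H_k ≅ ker(∂_k) / im(∂_{k+1}) we obtain:

  H_1: rank ker ∂_1 − rank ∂_2 = (27 − 8) − 17 = 2, and the invariant factors of ∂_2 are all 1, so H_1 = Z^2.

(K is a triangulation of the torus T^2.)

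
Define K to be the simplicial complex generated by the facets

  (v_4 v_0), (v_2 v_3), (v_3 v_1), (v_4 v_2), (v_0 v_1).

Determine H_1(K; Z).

Fix the vertex order v_0 < v_1 < v_2 < v_3 < v_4 and write every simplex with vertices in increasing order. Then dim K = 1 and the simplices of K are:

  0-simplices (5): [v_0], [v_1], [v_2], [v_3], [v_4]
  1-simplices (5): [v_0,v_1], [v_0,v_4], [v_1,v_3], [v_2,v_3], [v_2,v_4]

giving chain groups C_0 ≅ Z^5, C_1 ≅ Z^5.

The boundary map ∂_1: C_1 → C_0 maps an edge to its endpoints' difference, ∂[p,q] = q − p. For instance
  ∂[v_0,v_4] = [v_4] − [v_0].
The 5×5 boundary matrix has rank 4 and Smith normal form diag(1,1,1,1).

Now H_k = ker ∂_k / im ∂_{k+1}, so:

  H_1: rank ker ∂_1 − rank ∂_2 = (5 − 4) − 0 = 1, and there is no ∂_2, so H_1 ≅ Z.

H_1 ≅ Z.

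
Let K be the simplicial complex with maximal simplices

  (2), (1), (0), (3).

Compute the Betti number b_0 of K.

b_0 = 4.

K has 4 vertices.
rank ∂_0 = 0, rank ∂_1 = 0 ⇒ b_0 = 4 − 0 − 0 = 4. So H_0 = Z^4.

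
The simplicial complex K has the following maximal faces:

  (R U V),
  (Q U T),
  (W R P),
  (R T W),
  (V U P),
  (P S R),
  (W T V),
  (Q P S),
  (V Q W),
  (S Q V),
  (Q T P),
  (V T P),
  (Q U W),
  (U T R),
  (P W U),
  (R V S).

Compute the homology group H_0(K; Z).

Order the vertices as P < Q < R < S < T < U < V < W. Listing each simplex with vertices in this order, K has dimension 2 with simplices:

  0-simplices (8): P, Q, R, S, T, U, V, W
  1-simplices (24): PQ, PR, PS, PT, PU, PV, PW, QS, QT, QU, QV, QW, RS, RT, RU, RV, RW, SV, TU, TV, TW, UV, UW, VW
  2-simplices (16): PQS, PQT, PRS, PRW, PTV, PUV, PUW, QSV, QTU, QUW, QVW, RSV, RTU, RTW, RUV, TVW

giving chain groups C_0 ≅ Z^8, C_1 ≅ Z^24, C_2 ≅ Z^16.

∂_1: C_1 → C_0 maps an edge to its endpoints' difference, ∂[p,q] = q − p. For instance
  ∂QT = T − Q.
The 8×24 boundary matrix has rank 7 and Smith normal form diag(1,1,1,1,1,1,1).

∂_2: C_2 → C_1 sends each 2-simplex [p,q,r] to [q,r] − [p,r] + [p,q]. For instance
  ∂TVW = VW − TW + TV,
  ∂RSV = SV − RV + RS.
The resulting 24×16 matrix has rank 15, and its Smith normal form has invariant factors (1,1,1,1,1,1,1,1,1,1,1,1,1,1,1).

Now H_k = ker ∂_k / im ∂_{k+1}, so:

  H_0: rank C_0 − rank ∂_1 = 8 − 7 = 1, and the invariant factors of ∂_1 are all 1, so H_0 ≅ Z.

H_0 ≅ Z.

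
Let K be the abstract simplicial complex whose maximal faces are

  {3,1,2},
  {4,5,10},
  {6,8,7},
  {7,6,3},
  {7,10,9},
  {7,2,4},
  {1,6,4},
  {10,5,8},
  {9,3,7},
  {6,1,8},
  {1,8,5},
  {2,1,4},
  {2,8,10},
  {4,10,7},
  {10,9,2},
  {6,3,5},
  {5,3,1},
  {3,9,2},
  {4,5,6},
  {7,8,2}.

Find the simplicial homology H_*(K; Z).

Fix the vertex order 1 < 2 < 3 < 4 < 5 < 6 < 7 < 8 < 9 < 10 and write every simplex with vertices in increasing order. Then dim K = 2 and the simplices of K are:

  0-simplices (10): [1], [2], [3], [4], [5], [6], [7], [8], [9], [10]
  1-simplices (30): (30 of them)
  2-simplices (20): (20 of them)

Hence C_0 ≅ Z^10, C_1 ≅ Z^30, C_2 ≅ Z^20.

∂_1: C_1 → C_0 sends each edge [p,q] (with p < q) to q − p.
As a 10×30 matrix over Z this has rank 9, with invariant factors (1,1,1,1,1,1,1,1,1).

Boundary ∂_2: C_2 → C_1 maps a triangle to the signed sum of its edges. For instance
  ∂[1,6,8] = [6,8] − [1,8] + [1,6],
  ∂[2,9,10] = [9,10] − [2,10] + [2,9].
The 30×20 boundary matrix has rank 20 and Smith normal form diag(1,1,1,1,1,1,1,1,1,1,1,1,1,1,1,1,1,1,1,2).

Reading off H_k = ker ∂_k / im ∂_{k+1}:

  H_0: rank C_0 − rank ∂_1 = 10 − 9 = 1, and the invariant factors of ∂_1 are all 1, so H_0 = Z.
  H_1: rank ker ∂_1 − rank ∂_2 = (30 − 9) − 20 = 1, and ∂_2 has invariant factor 2 > 1, so H_1 = Z ⊕ Z/2.
  H_2: rank ker ∂_2 − rank ∂_3 = (20 − 20) − 0 = 0, and there is no ∂_3, so H_2 = 0.

H_0 = Z,  H_1 = Z ⊕ Z/2,  H_2 = 0.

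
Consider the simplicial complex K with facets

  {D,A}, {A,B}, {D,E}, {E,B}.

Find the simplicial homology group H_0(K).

K has 4 vertices, 4 edges.
rank ∂_0 = 0, rank ∂_1 = 3 ⇒ b_0 = 4 − 0 − 3 = 1; all invariant factors of ∂_1 are 1 so no torsion. So H_0 ≅ Z.

H_0 = Z.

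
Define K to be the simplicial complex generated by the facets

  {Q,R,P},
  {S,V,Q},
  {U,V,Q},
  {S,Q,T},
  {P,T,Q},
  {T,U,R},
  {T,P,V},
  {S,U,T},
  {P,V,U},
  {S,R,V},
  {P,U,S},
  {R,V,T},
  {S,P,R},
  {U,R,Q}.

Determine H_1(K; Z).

H_1 = Z^2.

We work with the vertex ordering P < Q < R < S < T < U < V. The simplices of K, each written with vertices in increasing order, are:

  0-simplices (7): P, Q, R, S, T, U, V
  1-simplices (21): PQ, PR, PS, PT, PU, PV, QR, QS, QT, QU, QV, RS, RT, RU, RV, ST, SU, SV, TU, TV, UV
  2-simplices (14): PQR, PQT, PRS, PSU, PTV, PUV, QRU, QST, QSV, QUV, RSV, RTU, RTV, STU

so the chain groups are C_0 ≅ Z^7, C_1 ≅ Z^21, C_2 ≅ Z^14.

∂_1: C_1 → C_0 maps an edge to its endpoints' difference, ∂[p,q] = q − p.
As a 7×21 matrix over Z this has rank 6, with invariant factors (1,1,1,1,1,1).

∂_2: C_2 → C_1 acts by ∂[p,q,r] = [q,r] − [p,r] + [p,q]. For instance
  ∂PUV = UV − PV + PU,
  ∂PTV = TV − PV + PT.
The 21×14 boundary matrix has rank 13 and Smith normal form diag(1,1,1,1,1,1,1,1,1,1,1,1,1).

Reading off H_k = ker ∂_k / im ∂_{k+1}:

  H_1: rank ker ∂_1 − rank ∂_2 = (21 − 6) − 13 = 2, and the invariant factors of ∂_2 are all 1, so H_1 ≅ Z^2.

(K is a triangulation of the torus T^2.)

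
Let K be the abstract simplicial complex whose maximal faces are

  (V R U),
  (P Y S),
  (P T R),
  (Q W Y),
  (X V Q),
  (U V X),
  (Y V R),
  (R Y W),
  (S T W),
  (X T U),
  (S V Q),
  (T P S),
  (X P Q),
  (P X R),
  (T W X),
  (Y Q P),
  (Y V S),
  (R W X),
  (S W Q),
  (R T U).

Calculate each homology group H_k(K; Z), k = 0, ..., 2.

K has 10 vertices, 30 edges, 20 triangles.
rank ∂_0 = 0, rank ∂_1 = 9 ⇒ b_0 = 10 − 0 − 9 = 1; all invariant factors of ∂_1 are 1 so no torsion. So H_0 = Z.
rank ∂_1 = 9, rank ∂_2 = 20 ⇒ b_1 = 30 − 9 − 20 = 1; ∂_2 has invariant factor(s) [2] giving torsion. So H_1 = Z ⊕ Z/2Z.
rank ∂_2 = 20, rank ∂_3 = 0 ⇒ b_2 = 20 − 20 − 0 = 0. So H_2 = 0.

H_0 ≅ Z,  H_1 ≅ Z ⊕ Z/2Z,  H_2 = 0.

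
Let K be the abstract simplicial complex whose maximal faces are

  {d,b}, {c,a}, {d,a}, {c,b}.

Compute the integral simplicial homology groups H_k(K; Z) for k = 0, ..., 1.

H_0 = Z,  H_1 = Z.

We work with the vertex ordering a < b < c < d. The simplices of K, each written with vertices in increasing order, are:

  0-simplices (4): a, b, c, d
  1-simplices (4): ac, ad, bc, bd

Hence C_0 ≅ Z^4, C_1 ≅ Z^4.

Boundary ∂_1: C_1 → C_0 maps an edge to its endpoints' difference, ∂[p,q] = q − p.
The 4×4 boundary matrix has rank 3 and Smith normal form diag(1,1,1).

From H_k ≅ ker(∂_k) / im(∂_{k+1}) we obtain:

  H_0: rank C_0 − rank ∂_1 = 4 − 3 = 1, and the invariant factors of ∂_1 are all 1, so H_0 ≅ Z.
  H_1: rank ker ∂_1 − rank ∂_2 = (4 − 3) − 0 = 1, and there is no ∂_2, so H_1 ≅ Z.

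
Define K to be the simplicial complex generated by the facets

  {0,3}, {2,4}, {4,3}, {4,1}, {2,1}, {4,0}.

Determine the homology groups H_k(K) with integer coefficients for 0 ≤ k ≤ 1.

Take the total order 0 < 1 < 2 < 3 < 4 on the vertex set. Then K (dimension 1) consists of the simplices:

  0-simplices (5): [0], [1], [2], [3], [4]
  1-simplices (6): [0,3], [0,4], [1,2], [1,4], [2,4], [3,4]

so the chain groups are C_0 ≅ Z^5, C_1 ≅ Z^6.

Boundary ∂_1: C_1 → C_0 is given by ∂[p,q] = [q] − [p]. For instance
  ∂[0,4] = [4] − [0].
The resulting 5×6 matrix has rank 4, and its Smith normal form has invariant factors (1,1,1,1).

From H_k ≅ ker(∂_k) / im(∂_{k+1}) we obtain:

  H_0: rank C_0 − rank ∂_1 = 5 − 4 = 1, and the invariant factors of ∂_1 are all 1, so H_0 = Z.
  H_1: rank ker ∂_1 − rank ∂_2 = (6 − 4) − 0 = 2, and there is no ∂_2, so H_1 = Z^2.

H_0 = Z,  H_1 = Z^2.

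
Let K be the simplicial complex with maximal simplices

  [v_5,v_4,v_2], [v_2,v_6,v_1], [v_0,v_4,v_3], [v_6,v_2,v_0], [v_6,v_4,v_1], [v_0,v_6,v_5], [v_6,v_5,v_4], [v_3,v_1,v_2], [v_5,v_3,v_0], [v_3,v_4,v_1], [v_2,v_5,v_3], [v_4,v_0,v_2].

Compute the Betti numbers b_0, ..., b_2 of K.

b_0 = 1, b_1 = 0, b_2 = 0.

Fix the vertex order v_0 < v_1 < v_2 < v_3 < v_4 < v_5 < v_6 and write every simplex with vertices in increasing order. Then dim K = 2 and the simplices of K are:

  0-simplices (7): [v_0], [v_1], [v_2], [v_3], [v_4], [v_5], [v_6]
  1-simplices (18): (18 of them)
  2-simplices (12): (12 of them)

so the chain groups are C_0 ≅ Z^7, C_1 ≅ Z^18, C_2 ≅ Z^12.

The boundary map ∂_1: C_1 → C_0 is given by ∂[p,q] = [q] − [p].
The resulting 7×18 matrix has rank 6, and its Smith normal form has invariant factors (1,1,1,1,1,1).

∂_2: C_2 → C_1 sends each 2-simplex [p,q,r] to [q,r] − [p,r] + [p,q]. For instance
  ∂[v_0,v_2,v_4] = [v_2,v_4] − [v_0,v_4] + [v_0,v_2],
  ∂[v_0,v_3,v_4] = [v_3,v_4] − [v_0,v_4] + [v_0,v_3].
As a 18×12 matrix over Z this has rank 12, with invariant factors (1,1,1,1,1,1,1,1,1,1,1,2).

Computing H_k = (kernel of ∂_k) / (image of ∂_{k+1}):

  H_0: rank C_0 − rank ∂_1 = 7 − 6 = 1, and the invariant factors of ∂_1 are all 1, so H_0 = Z.
  H_1: rank ker ∂_1 − rank ∂_2 = (18 − 6) − 12 = 0, and ∂_2 has invariant factor 2 > 1, so H_1 = Z/2Z.
  H_2: rank ker ∂_2 − rank ∂_3 = (12 − 12) − 0 = 0, and there is no ∂_3, so H_2 = 0.

Hence the Betti numbers are b_0 = 1, b_1 = 0, b_2 = 0.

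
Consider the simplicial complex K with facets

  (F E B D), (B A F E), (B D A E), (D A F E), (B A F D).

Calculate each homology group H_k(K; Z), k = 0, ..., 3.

Fix the vertex order A < B < D < E < F and write every simplex with vertices in increasing order. Then dim K = 3 and the simplices of K are:

  0-simplices (5): A, B, D, E, F
  1-simplices (10): AB, AD, AE, AF, BD, BE, BF, DE, DF, EF
  2-simplices (10): ABD, ABE, ABF, ADE, ADF, AEF, BDE, BDF, BEF, DEF
  3-simplices (5): ABDE, ABDF, ABEF, ADEF, BDEF

Hence C_0 ≅ Z^5, C_1 ≅ Z^10, C_2 ≅ Z^10, C_3 ≅ Z^5.

∂_1: C_1 → C_0 sends each edge [p,q] (with p < q) to q − p. For instance
  ∂DE = E − D.
The 5×10 boundary matrix has rank 4 and Smith normal form diag(1,1,1,1).

∂_2: C_2 → C_1 acts by ∂[p,q,r] = [q,r] − [p,r] + [p,q]. For instance
  ∂DEF = EF − DF + DE,
  ∂ABE = BE − AE + AB.
The 10×10 boundary matrix has rank 6 and Smith normal form diag(1,1,1,1,1,1).

∂_3: C_3 → C_2 sends each 3-simplex σ to the alternating sum Σ_i (−1)^i (σ with its i-th vertex removed). For instance
  ∂ADEF = DEF − AEF + ADF − ADE,
  ∂ABDF = BDF − ADF + ABF − ABD.
As a 10×5 matrix over Z this has rank 4, with invariant factors (1,1,1,1).

Computing H_k = (kernel of ∂_k) / (image of ∂_{k+1}):

  H_0: rank C_0 − rank ∂_1 = 5 − 4 = 1, and the invariant factors of ∂_1 are all 1, so H_0 ≅ Z.
  H_1: rank ker ∂_1 − rank ∂_2 = (10 − 4) − 6 = 0, and the invariant factors of ∂_2 are all 1, so H_1 ≅ 0.
  H_2: rank ker ∂_2 − rank ∂_3 = (10 − 6) − 4 = 0, and the invariant factors of ∂_3 are all 1, so H_2 ≅ 0.
  H_3: rank ker ∂_3 − rank ∂_4 = (5 − 4) − 0 = 1, and there is no ∂_4, so H_3 ≅ Z.

As a check, the Euler characteristic is 5 − 10 + 10 − 5 = 0, which agrees with 1 − 0 + 0 − 1 = 0.
(K is a triangulation of the 3-sphere S^3.)

H_0 = Z,  H_1 = 0,  H_2 = 0,  H_3 = Z.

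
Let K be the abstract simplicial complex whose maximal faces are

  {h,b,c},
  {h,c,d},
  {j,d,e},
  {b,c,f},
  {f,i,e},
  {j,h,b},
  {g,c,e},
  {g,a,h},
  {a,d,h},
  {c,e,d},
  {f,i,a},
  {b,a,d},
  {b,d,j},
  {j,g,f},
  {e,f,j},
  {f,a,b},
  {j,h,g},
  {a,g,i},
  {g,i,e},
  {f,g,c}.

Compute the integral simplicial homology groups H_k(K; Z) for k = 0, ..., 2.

H_0 ≅ Z,  H_1 ≅ Z ⊕ Z/2Z,  H_2 = 0.

Fix the vertex order a < b < c < d < e < f < g < h < i < j and write every simplex with vertices in increasing order. Then dim K = 2 and the simplices of K are:

  0-simplices (10): a, b, c, d, e, f, g, h, i, j
  1-simplices (30): ab, ad, af, ag, ah, ai, bc, bd, bf, bh, bj, cd, ce, cf, cg, ch, de, dh, dj, ef, eg, ei, ej, fg, fi, fj, gh, gi, gj, hj
  2-simplices (20): abd, abf, adh, afi, agh, agi, bcf, bch, bdj, bhj, cde, cdh, ceg, cfg, dej, efi, efj, egi, fgj, ghj

Hence C_0 ≅ Z^10, C_1 ≅ Z^30, C_2 ≅ Z^20.

Boundary ∂_1: C_1 → C_0 sends each edge [p,q] (with p < q) to q − p.
This gives a 10×30 integer matrix of rank 9; reducing to Smith normal form yields diagonal entries (1,1,1,1,1,1,1,1,1).

Boundary ∂_2: C_2 → C_1 maps a triangle to the signed sum of its edges. For instance
  ∂efi = fi − ei + ef,
  ∂agh = gh − ah + ag.
The 30×20 boundary matrix has rank 20 and Smith normal form diag(1,1,1,1,1,1,1,1,1,1,1,1,1,1,1,1,1,1,1,2).

Reading off H_k = ker ∂_k / im ∂_{k+1}:

  H_0: rank C_0 − rank ∂_1 = 10 − 9 = 1, and the invariant factors of ∂_1 are all 1, so H_0 ≅ Z.
  H_1: rank ker ∂_1 − rank ∂_2 = (30 − 9) − 20 = 1, and ∂_2 has invariant factor 2 > 1, so H_1 ≅ Z ⊕ Z/2Z.
  H_2: rank ker ∂_2 − rank ∂_3 = (20 − 20) − 0 = 0, and there is no ∂_3, so H_2 ≅ 0.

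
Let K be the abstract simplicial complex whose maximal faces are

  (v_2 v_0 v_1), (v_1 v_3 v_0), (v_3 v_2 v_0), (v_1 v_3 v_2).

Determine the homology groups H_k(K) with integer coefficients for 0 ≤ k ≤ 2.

Take the total order v_0 < v_1 < v_2 < v_3 on the vertex set. Then K (dimension 2) consists of the simplices:

  0-simplices (4): [v_0], [v_1], [v_2], [v_3]
  1-simplices (6): [v_0,v_1], [v_0,v_2], [v_0,v_3], [v_1,v_2], [v_1,v_3], [v_2,v_3]
  2-simplices (4): [v_0,v_1,v_2], [v_0,v_1,v_3], [v_0,v_2,v_3], [v_1,v_2,v_3]

giving chain groups C_0 ≅ Z^4, C_1 ≅ Z^6, C_2 ≅ Z^4.

The boundary map ∂_1: C_1 → C_0 sends each edge [p,q] (with p < q) to q − p. For instance
  ∂[v_1,v_3] = [v_3] − [v_1].
As a 4×6 matrix over Z this has rank 3, with invariant factors (1,1,1).

Boundary ∂_2: C_2 → C_1 maps a triangle to the signed sum of its edges. For instance
  ∂[v_1,v_2,v_3] = [v_2,v_3] − [v_1,v_3] + [v_1,v_2],
  ∂[v_0,v_1,v_3] = [v_1,v_3] − [v_0,v_3] + [v_0,v_1].
The 6×4 boundary matrix has rank 3 and Smith normal form diag(1,1,1).

Now H_k = ker ∂_k / im ∂_{k+1}, so:

  H_0: rank C_0 − rank ∂_1 = 4 − 3 = 1, and the invariant factors of ∂_1 are all 1, so H_0 ≅ Z.
  H_1: rank ker ∂_1 − rank ∂_2 = (6 − 3) − 3 = 0, and the invariant factors of ∂_2 are all 1, so H_1 ≅ 0.
  H_2: rank ker ∂_2 − rank ∂_3 = (4 − 3) − 0 = 1, and there is no ∂_3, so H_2 ≅ Z.

H_0 ≅ Z,  H_1 = 0,  H_2 ≅ Z.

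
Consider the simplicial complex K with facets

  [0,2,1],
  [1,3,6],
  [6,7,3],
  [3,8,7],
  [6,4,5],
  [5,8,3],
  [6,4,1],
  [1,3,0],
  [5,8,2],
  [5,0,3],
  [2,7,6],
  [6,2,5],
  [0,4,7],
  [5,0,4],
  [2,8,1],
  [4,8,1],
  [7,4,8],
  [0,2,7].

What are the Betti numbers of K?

Take the total order 0 < 1 < 2 < 3 < 4 < 5 < 6 < 7 < 8 on the vertex set. Then K (dimension 2) consists of the simplices:

  0-simplices (9): [0], [1], [2], [3], [4], [5], [6], [7], [8]
  1-simplices (27): (27 of them)
  2-simplices (18): [0,1,2], [0,1,3], [0,2,7], [0,3,5], [0,4,5], [0,4,7], [1,2,8], [1,3,6], [1,4,6], [1,4,8], [2,5,6], [2,5,8], [2,6,7], [3,5,8], [3,6,7], [3,7,8], [4,5,6], [4,7,8]

Hence C_0 ≅ Z^9, C_1 ≅ Z^27, C_2 ≅ Z^18.

The boundary map ∂_1: C_1 → C_0 sends each edge [p,q] (with p < q) to q − p. For instance
  ∂[0,7] = [7] − [0].
The resulting 9×27 matrix has rank 8, and its Smith normal form has invariant factors (1,1,1,1,1,1,1,1).

∂_2: C_2 → C_1 maps a triangle to the signed sum of its edges. For instance
  ∂[3,6,7] = [6,7] − [3,7] + [3,6],
  ∂[2,6,7] = [6,7] − [2,7] + [2,6].
The resulting 27×18 matrix has rank 17, and its Smith normal form has invariant factors (1,1,1,1,1,1,1,1,1,1,1,1,1,1,1,1,1).

Now H_k = ker ∂_k / im ∂_{k+1}, so:

  H_0: rank C_0 − rank ∂_1 = 9 − 8 = 1, and the invariant factors of ∂_1 are all 1, so H_0 = Z.
  H_1: rank ker ∂_1 − rank ∂_2 = (27 − 8) − 17 = 2, and the invariant factors of ∂_2 are all 1, so H_1 = Z^2.
  H_2: rank ker ∂_2 − rank ∂_3 = (18 − 17) − 0 = 1, and there is no ∂_3, so H_2 = Z.

As a check, the Euler characteristic is 9 − 27 + 18 = 0, which agrees with 1 − 2 + 1 = 0.

Hence the Betti numbers are b_0 = 1, b_1 = 2, b_2 = 1.

b_0 = 1, b_1 = 2, b_2 = 1.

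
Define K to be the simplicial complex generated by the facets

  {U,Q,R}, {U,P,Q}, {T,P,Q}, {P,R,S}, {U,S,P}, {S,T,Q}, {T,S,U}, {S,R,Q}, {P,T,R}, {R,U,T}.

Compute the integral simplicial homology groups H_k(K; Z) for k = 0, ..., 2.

Fix the vertex order P < Q < R < S < T < U and write every simplex with vertices in increasing order. Then dim K = 2 and the simplices of K are:

  0-simplices (6): P, Q, R, S, T, U
  1-simplices (15): PQ, PR, PS, PT, PU, QR, QS, QT, QU, RS, RT, RU, ST, SU, TU
  2-simplices (10): PQT, PQU, PRS, PRT, PSU, QRS, QRU, QST, RTU, STU

Hence C_0 ≅ Z^6, C_1 ≅ Z^15, C_2 ≅ Z^10.

∂_1: C_1 → C_0 maps an edge to its endpoints' difference, ∂[p,q] = q − p.
The resulting 6×15 matrix has rank 5, and its Smith normal form has invariant factors (1,1,1,1,1).

Boundary ∂_2: C_2 → C_1 sends each 2-simplex [p,q,r] to [q,r] − [p,r] + [p,q]. For instance
  ∂PSU = SU − PU + PS,
  ∂PRT = RT − PT + PR.
As a 15×10 matrix over Z this has rank 10, with invariant factors (1,1,1,1,1,1,1,1,1,2).

Now H_k = ker ∂_k / im ∂_{k+1}, so:

  H_0: rank C_0 − rank ∂_1 = 6 − 5 = 1, and the invariant factors of ∂_1 are all 1, so H_0 ≅ Z.
  H_1: rank ker ∂_1 − rank ∂_2 = (15 − 5) − 10 = 0, and ∂_2 has invariant factor 2 > 1, so H_1 ≅ Z/2.
  H_2: rank ker ∂_2 − rank ∂_3 = (10 − 10) − 0 = 0, and there is no ∂_3, so H_2 ≅ 0.

As a check, the Euler characteristic is 6 − 15 + 10 = 1, which agrees with 1 − 0 + 0 = 1.
(K is a triangulation of the real projective plane RP^2.)

H_0 = Z,  H_1 = Z/2,  H_2 = 0.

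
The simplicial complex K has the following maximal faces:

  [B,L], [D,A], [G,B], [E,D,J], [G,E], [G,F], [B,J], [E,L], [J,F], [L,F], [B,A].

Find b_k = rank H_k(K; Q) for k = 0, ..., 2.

We work with the vertex ordering A < B < D < E < F < G < J < L. The simplices of K, each written with vertices in increasing order, are:

  0-simplices (8): A, B, D, E, F, G, J, L
  1-simplices (13): AB, AD, BG, BJ, BL, DE, DJ, EG, EJ, EL, FG, FJ, FL
  2-simplices (1): DEJ

Hence C_0 ≅ Z^8, C_1 ≅ Z^13, C_2 ≅ Z^1.

Boundary ∂_1: C_1 → C_0 maps an edge to its endpoints' difference, ∂[p,q] = q − p.
The resulting 8×13 matrix has rank 7, and its Smith normal form has invariant factors (1,1,1,1,1,1,1).

Boundary ∂_2: C_2 → C_1 maps a triangle to the signed sum of its edges. For instance
  ∂DEJ = EJ − DJ + DE.
This gives a 13×1 integer matrix of rank 1; reducing to Smith normal form yields diagonal entries (1).

Now H_k = ker ∂_k / im ∂_{k+1}, so:

  H_0: rank C_0 − rank ∂_1 = 8 − 7 = 1, and the invariant factors of ∂_1 are all 1, so H_0 = Z.
  H_1: rank ker ∂_1 − rank ∂_2 = (13 − 7) − 1 = 5, and the invariant factors of ∂_2 are all 1, so H_1 = Z^5.
  H_2: rank ker ∂_2 − rank ∂_3 = (1 − 1) − 0 = 0, and there is no ∂_3, so H_2 = 0.

Hence the Betti numbers are b_0 = 1, b_1 = 5, b_2 = 0.

b_0 = 1, b_1 = 5, b_2 = 0.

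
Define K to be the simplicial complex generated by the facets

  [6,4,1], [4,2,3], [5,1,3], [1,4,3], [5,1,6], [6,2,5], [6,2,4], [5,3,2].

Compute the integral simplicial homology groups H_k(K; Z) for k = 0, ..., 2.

Fix the vertex order 1 < 2 < 3 < 4 < 5 < 6 and write every simplex with vertices in increasing order. Then dim K = 2 and the simplices of K are:

  0-simplices (6): [1], [2], [3], [4], [5], [6]
  1-simplices (12): [1,3], [1,4], [1,5], [1,6], [2,3], [2,4], [2,5], [2,6], [3,4], [3,5], [4,6], [5,6]
  2-simplices (8): [1,3,4], [1,3,5], [1,4,6], [1,5,6], [2,3,4], [2,3,5], [2,4,6], [2,5,6]

Hence C_0 ≅ Z^6, C_1 ≅ Z^12, C_2 ≅ Z^8.

Boundary ∂_1: C_1 → C_0 maps an edge to its endpoints' difference, ∂[p,q] = q − p.
The resulting 6×12 matrix has rank 5, and its Smith normal form has invariant factors (1,1,1,1,1).

Boundary ∂_2: C_2 → C_1 maps a triangle to the signed sum of its edges. For instance
  ∂[1,3,4] = [3,4] − [1,4] + [1,3],
  ∂[1,5,6] = [5,6] − [1,6] + [1,5].
The resulting 12×8 matrix has rank 7, and its Smith normal form has invariant factors (1,1,1,1,1,1,1).

Now H_k = ker ∂_k / im ∂_{k+1}, so:

  H_0: rank C_0 − rank ∂_1 = 6 − 5 = 1, and the invariant factors of ∂_1 are all 1, so H_0 ≅ Z.
  H_1: rank ker ∂_1 − rank ∂_2 = (12 − 5) − 7 = 0, and the invariant factors of ∂_2 are all 1, so H_1 ≅ 0.
  H_2: rank ker ∂_2 − rank ∂_3 = (8 − 7) − 0 = 1, and there is no ∂_3, so H_2 ≅ Z.

H_0 ≅ Z,  H_1 = 0,  H_2 ≅ Z.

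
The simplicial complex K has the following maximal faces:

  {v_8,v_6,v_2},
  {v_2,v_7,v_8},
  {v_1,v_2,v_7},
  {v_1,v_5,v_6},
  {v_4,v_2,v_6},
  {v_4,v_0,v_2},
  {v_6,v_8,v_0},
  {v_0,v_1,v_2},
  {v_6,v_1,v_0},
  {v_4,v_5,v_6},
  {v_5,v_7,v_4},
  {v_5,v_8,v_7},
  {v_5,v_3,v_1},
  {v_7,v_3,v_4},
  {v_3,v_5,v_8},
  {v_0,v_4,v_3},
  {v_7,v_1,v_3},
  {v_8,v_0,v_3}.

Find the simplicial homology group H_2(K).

H_2 = 0.

Fix the vertex order v_0 < v_1 < v_2 < v_3 < v_4 < v_5 < v_6 < v_7 < v_8 and write every simplex with vertices in increasing order. Then dim K = 2 and the simplices of K are:

  0-simplices (9): [v_0], [v_1], [v_2], [v_3], [v_4], [v_5], [v_6], [v_7], [v_8]
  1-simplices (27): (27 of them)
  2-simplices (18): (18 of them)

so the chain groups are C_0 ≅ Z^9, C_1 ≅ Z^27, C_2 ≅ Z^18.

The boundary map ∂_1: C_1 → C_0 maps an edge to its endpoints' difference, ∂[p,q] = q − p. For instance
  ∂[v_1,v_2] = [v_2] − [v_1].
The 9×27 boundary matrix has rank 8 and Smith normal form diag(1,1,1,1,1,1,1,1).

∂_2: C_2 → C_1 maps a triangle to the signed sum of its edges. For instance
  ∂[v_0,v_6,v_8] = [v_6,v_8] − [v_0,v_8] + [v_0,v_6],
  ∂[v_0,v_3,v_4] = [v_3,v_4] − [v_0,v_4] + [v_0,v_3].
As a 27×18 matrix over Z this has rank 18, with invariant factors (1,1,1,1,1,1,1,1,1,1,1,1,1,1,1,1,1,2).

Now H_k = ker ∂_k / im ∂_{k+1}, so:

  H_2: rank ker ∂_2 − rank ∂_3 = (18 − 18) − 0 = 0, and there is no ∂_3, so H_2 = 0.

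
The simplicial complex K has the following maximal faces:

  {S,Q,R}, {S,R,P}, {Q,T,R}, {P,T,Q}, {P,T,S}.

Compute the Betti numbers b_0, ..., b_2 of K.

b_0 = 1, b_1 = 1, b_2 = 0.

Take the total order P < Q < R < S < T on the vertex set. Then K (dimension 2) consists of the simplices:

  0-simplices (5): P, Q, R, S, T
  1-simplices (10): PQ, PR, PS, PT, QR, QS, QT, RS, RT, ST
  2-simplices (5): PQT, PRS, PST, QRS, QRT

Hence C_0 ≅ Z^5, C_1 ≅ Z^10, C_2 ≅ Z^5.

The boundary map ∂_1: C_1 → C_0 maps an edge to its endpoints' difference, ∂[p,q] = q − p. For instance
  ∂QR = R − Q.
The 5×10 boundary matrix has rank 4 and Smith normal form diag(1,1,1,1).

∂_2: C_2 → C_1 maps a triangle to the signed sum of its edges. For instance
  ∂QRS = RS − QS + QR,
  ∂PQT = QT − PT + PQ.
This gives a 10×5 integer matrix of rank 5; reducing to Smith normal form yields diagonal entries (1,1,1,1,1).

Now H_k = ker ∂_k / im ∂_{k+1}, so:

  H_0: rank C_0 − rank ∂_1 = 5 − 4 = 1, and the invariant factors of ∂_1 are all 1, so H_0 = Z.
  H_1: rank ker ∂_1 − rank ∂_2 = (10 − 4) − 5 = 1, and the invariant factors of ∂_2 are all 1, so H_1 = Z.
  H_2: rank ker ∂_2 − rank ∂_3 = (5 − 5) − 0 = 0, and there is no ∂_3, so H_2 = 0.

Hence the Betti numbers are b_0 = 1, b_1 = 1, b_2 = 0.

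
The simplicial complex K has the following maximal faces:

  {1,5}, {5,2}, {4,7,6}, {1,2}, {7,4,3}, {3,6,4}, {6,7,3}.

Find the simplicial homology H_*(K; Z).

H_0 = Z^2,  H_1 = Z,  H_2 = Z.

K has 7 vertices, 9 edges, 4 triangles.
rank ∂_0 = 0, rank ∂_1 = 5 ⇒ b_0 = 7 − 0 − 5 = 2; all invariant factors of ∂_1 are 1 so no torsion. So H_0 = Z^2.
rank ∂_1 = 5, rank ∂_2 = 3 ⇒ b_1 = 9 − 5 − 3 = 1; all invariant factors of ∂_2 are 1 so no torsion. So H_1 = Z.
rank ∂_2 = 3, rank ∂_3 = 0 ⇒ b_2 = 4 − 3 − 0 = 1. So H_2 = Z.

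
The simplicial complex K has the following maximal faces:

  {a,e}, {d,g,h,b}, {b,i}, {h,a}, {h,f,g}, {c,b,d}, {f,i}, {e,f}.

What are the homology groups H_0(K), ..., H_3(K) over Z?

Order the vertices as a < b < c < d < e < f < g < h < i. Listing each simplex with vertices in this order, K has dimension 3 with simplices:

  0-simplices (9): a, b, c, d, e, f, g, h, i
  1-simplices (15): ae, ah, bc, bd, bg, bh, bi, cd, dg, dh, ef, fg, fh, fi, gh
  2-simplices (6): bcd, bdg, bdh, bgh, dgh, fgh
  3-simplices (1): bdgh

so the chain groups are C_0 ≅ Z^9, C_1 ≅ Z^15, C_2 ≅ Z^6, C_3 ≅ Z^1.

∂_1: C_1 → C_0 sends each edge [p,q] (with p < q) to q − p.
The resulting 9×15 matrix has rank 8, and its Smith normal form has invariant factors (1,1,1,1,1,1,1,1).

The boundary map ∂_2: C_2 → C_1 sends each 2-simplex [p,q,r] to [q,r] − [p,r] + [p,q]. For instance
  ∂bgh = gh − bh + bg,
  ∂bcd = cd − bd + bc.
This gives a 15×6 integer matrix of rank 5; reducing to Smith normal form yields diagonal entries (1,1,1,1,1).

∂_3: C_3 → C_2 sends each 3-simplex σ to the alternating sum Σ_i (−1)^i (σ with its i-th vertex removed). For instance
  ∂bdgh = dgh − bgh + bdh − bdg.
The 6×1 boundary matrix has rank 1 and Smith normal form diag(1).

From H_k ≅ ker(∂_k) / im(∂_{k+1}) we obtain:

  H_0: rank C_0 − rank ∂_1 = 9 − 8 = 1, and the invariant factors of ∂_1 are all 1, so H_0 ≅ Z.
  H_1: rank ker ∂_1 − rank ∂_2 = (15 − 8) − 5 = 2, and the invariant factors of ∂_2 are all 1, so H_1 ≅ Z^2.
  H_2: rank ker ∂_2 − rank ∂_3 = (6 − 5) − 1 = 0, and the invariant factors of ∂_3 are all 1, so H_2 ≅ 0.
  H_3: rank ker ∂_3 − rank ∂_4 = (1 − 1) − 0 = 0, and there is no ∂_4, so H_3 ≅ 0.

As a check, the Euler characteristic is 9 − 15 + 6 − 1 = -1, which agrees with 1 − 2 + 0 − 0 = -1.

H_0 ≅ Z,  H_1 ≅ Z^2,  H_2 = 0,  H_3 = 0.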